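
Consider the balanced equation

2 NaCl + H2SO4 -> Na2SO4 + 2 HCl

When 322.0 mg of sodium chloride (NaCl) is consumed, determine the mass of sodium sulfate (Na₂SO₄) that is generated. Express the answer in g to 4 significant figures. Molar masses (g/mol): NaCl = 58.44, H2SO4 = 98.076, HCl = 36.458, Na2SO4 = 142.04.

0.3913 g

Convert: 322.0 mg = 0.32200 g.
n(NaCl) = 0.32200 g / 58.44 g/mol = 0.0055099 mol.
From the equation the NaCl:Na2SO4 mole ratio is 2:1, so n(Na2SO4) = 0.0055099 × 1/2 = 0.0027550 mol.
Mass of Na2SO4 = 0.0027550 mol × 142.04 g/mol = 0.39131 g.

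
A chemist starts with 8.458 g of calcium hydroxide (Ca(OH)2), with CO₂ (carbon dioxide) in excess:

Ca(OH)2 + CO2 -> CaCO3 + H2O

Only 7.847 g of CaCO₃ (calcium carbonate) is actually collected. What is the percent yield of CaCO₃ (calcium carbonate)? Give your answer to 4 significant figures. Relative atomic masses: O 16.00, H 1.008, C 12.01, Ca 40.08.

M(Ca(OH)2) = 40.08 + 2(16.00) + 2(1.008) = 74.096 g/mol.
M(CaCO3) = 40.08 + 12.01 + 3(16.00) = 100.09 g/mol.
n(Ca(OH)2) = 8.4580 g / 74.096 g/mol = 0.11415 mol.
From the equation the Ca(OH)2:CaCO3 mole ratio is 1:1, so n(CaCO3) = 0.11415 × 1/1 = 0.11415 mol.
Mass of CaCO3 = 0.11415 mol × 100.09 g/mol = 11.425 g.
This is the theoretical yield. Percent yield = 7.847 g / 11.425 g × 100% = 68.682%.

68.68 %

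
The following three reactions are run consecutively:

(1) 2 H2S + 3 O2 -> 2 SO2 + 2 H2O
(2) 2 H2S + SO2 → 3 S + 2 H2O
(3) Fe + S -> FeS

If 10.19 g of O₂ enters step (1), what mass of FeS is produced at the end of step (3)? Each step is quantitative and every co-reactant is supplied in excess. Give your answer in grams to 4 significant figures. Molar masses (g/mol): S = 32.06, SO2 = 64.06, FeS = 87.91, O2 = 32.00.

55.99 g

n(O2) = 10.19 / 32.00 = 0.31844 mol.
Reaction (1): O2→SO2 ratio 3:2 ⇒ n(SO2) = 0.21229 mol.
Reaction (2): SO2→S ratio 1:3 ⇒ n(S) = 0.63687 mol.
Reaction (3): S→FeS ratio 1:1 ⇒ n(FeS) = 0.63687 mol.
Mass of FeS = 0.63687 × 87.91 = 55.988 g.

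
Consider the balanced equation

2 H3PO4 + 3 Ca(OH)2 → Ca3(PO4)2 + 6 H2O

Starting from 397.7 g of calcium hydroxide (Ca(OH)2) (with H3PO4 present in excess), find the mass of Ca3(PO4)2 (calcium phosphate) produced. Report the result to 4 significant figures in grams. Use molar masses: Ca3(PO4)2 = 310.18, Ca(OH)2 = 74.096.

n(Ca(OH)2) = 397.70 g / 74.096 g/mol = 5.3674 mol.
From the equation the Ca(OH)2:Ca3(PO4)2 mole ratio is 3:1, so n(Ca3(PO4)2) = 5.3674 × 1/3 = 1.7891 mol.
Mass of Ca3(PO4)2 = 1.7891 mol × 310.18 g/mol = 554.95 g.

554.9 g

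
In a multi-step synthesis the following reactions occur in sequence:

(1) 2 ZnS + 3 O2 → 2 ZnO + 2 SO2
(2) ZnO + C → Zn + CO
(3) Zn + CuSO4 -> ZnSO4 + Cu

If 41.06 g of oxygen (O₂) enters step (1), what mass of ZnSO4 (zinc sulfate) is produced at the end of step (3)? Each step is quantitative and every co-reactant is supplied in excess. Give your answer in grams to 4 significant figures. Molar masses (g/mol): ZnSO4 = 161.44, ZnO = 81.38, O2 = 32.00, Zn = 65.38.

n(O2) = 41.06 / 32.00 = 1.2831 mol.
Reaction (1): O2→ZnO ratio 3:2 ⇒ n(ZnO) = 0.85542 mol.
Reaction (2): ZnO→Zn ratio 1:1 ⇒ n(Zn) = 0.85542 mol.
Reaction (3): Zn→ZnSO4 ratio 1:1 ⇒ n(ZnSO4) = 0.85542 mol.
Mass of ZnSO4 = 0.85542 × 161.44 = 138.10 g.

138.1 g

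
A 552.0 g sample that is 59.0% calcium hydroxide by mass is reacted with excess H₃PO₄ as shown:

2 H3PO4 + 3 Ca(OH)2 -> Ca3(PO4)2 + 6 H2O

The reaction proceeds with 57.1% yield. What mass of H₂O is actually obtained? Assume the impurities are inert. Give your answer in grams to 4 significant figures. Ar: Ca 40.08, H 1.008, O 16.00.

Pure Ca(OH)2 available = 552.0 g × 0.590 = 325.68 g.
M(Ca(OH)2) = 40.08 + 2(16.00) + 2(1.008) = 74.096 g/mol.
M(H2O) = 2(1.008) + 16.00 = 18.016 g/mol.
n(Ca(OH)2) = 325.68 g / 74.096 g/mol = 4.3954 mol.
From the equation the Ca(OH)2:H2O mole ratio is 3:6, so n(H2O) = 4.3954 × 6/3 = 8.7908 mol.
Mass of H2O = 8.7908 mol × 18.016 g/mol = 158.37 g.
Actual mass collected = 158.37 g × 0.571 = 90.432 g.

90.43 g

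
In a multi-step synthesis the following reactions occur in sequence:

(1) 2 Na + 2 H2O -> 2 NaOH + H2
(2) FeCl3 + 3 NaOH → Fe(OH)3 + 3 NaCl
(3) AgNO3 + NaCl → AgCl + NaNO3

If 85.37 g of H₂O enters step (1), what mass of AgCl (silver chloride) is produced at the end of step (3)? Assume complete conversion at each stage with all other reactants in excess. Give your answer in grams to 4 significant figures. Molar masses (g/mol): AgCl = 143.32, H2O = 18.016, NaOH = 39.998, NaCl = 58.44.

n(H2O) = 85.37 / 18.016 = 4.7386 mol.
Reaction (1): H2O→NaOH ratio 2:2 ⇒ n(NaOH) = 4.7386 mol.
Reaction (2): NaOH→NaCl ratio 3:3 ⇒ n(NaCl) = 4.7386 mol.
Reaction (3): NaCl→AgCl ratio 1:1 ⇒ n(AgCl) = 4.7386 mol.
Mass of AgCl = 4.7386 × 143.32 = 679.13 g.

679.1 g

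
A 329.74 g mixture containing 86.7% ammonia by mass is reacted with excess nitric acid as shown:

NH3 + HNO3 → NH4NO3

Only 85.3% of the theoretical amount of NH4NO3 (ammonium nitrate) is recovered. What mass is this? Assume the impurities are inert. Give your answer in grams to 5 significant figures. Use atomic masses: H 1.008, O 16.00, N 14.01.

Pure NH3 available = 329.74 g × 0.867 = 285.885 g.
M(NH3) = 14.01 + 3(1.008) = 17.034 g/mol.
M(NH4NO3) = 2(14.01) + 4(1.008) + 3(16.00) = 80.052 g/mol.
n(NH3) = 285.885 g / 17.034 g/mol = 16.7832 mol.
From the equation the NH3:NH4NO3 mole ratio is 1:1, so n(NH4NO3) = 16.7832 × 1/1 = 16.7832 mol.
Mass of NH4NO3 = 16.7832 mol × 80.052 g/mol = 1343.53 g.
Actual mass collected = 1343.53 g × 0.853 = 1146.03 g.

1146.0 g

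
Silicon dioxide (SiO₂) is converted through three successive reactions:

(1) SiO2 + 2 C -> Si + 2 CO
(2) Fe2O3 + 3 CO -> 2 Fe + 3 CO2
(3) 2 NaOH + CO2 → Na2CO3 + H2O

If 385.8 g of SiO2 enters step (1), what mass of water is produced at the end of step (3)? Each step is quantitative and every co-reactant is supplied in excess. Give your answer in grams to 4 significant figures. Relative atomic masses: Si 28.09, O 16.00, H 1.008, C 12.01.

231.3 g

M(SiO2) = 28.09 + 2(16.00) = 60.09 g/mol.
M(H2O) = 2(1.008) + 16.00 = 18.016 g/mol.
n(SiO2) = 385.8 / 60.09 = 6.4204 mol.
Reaction (1): SiO2→CO ratio 1:2 ⇒ n(CO) = 12.841 mol.
Reaction (2): CO→CO2 ratio 3:3 ⇒ n(CO2) = 12.841 mol.
Reaction (3): CO2→H2O ratio 1:1 ⇒ n(H2O) = 12.841 mol.
Mass of H2O = 12.841 × 18.016 = 231.34 g.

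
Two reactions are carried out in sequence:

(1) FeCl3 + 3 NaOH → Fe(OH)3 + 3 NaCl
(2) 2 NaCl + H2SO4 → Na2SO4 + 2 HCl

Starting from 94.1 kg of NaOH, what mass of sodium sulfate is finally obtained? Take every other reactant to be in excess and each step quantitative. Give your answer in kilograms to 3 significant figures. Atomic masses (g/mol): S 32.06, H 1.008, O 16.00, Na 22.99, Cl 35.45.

167 kg

M(NaOH) = 22.99 + 16.00 + 1.008 = 39.998 g/mol.
M(Na2SO4) = 2(22.99) + 32.06 + 4(16.00) = 142.04 g/mol.
94.1 kg = 94100 g.
n(NaOH) = 94100 / 39.998 = 2353 mol.
Step 1 gives a 3:3 ratio of NaOH to NaCl, so n(NaCl) = 2353 mol.
In step 2 the NaCl:Na2SO4 ratio is 2:1, so n(Na2SO4) = 1176 mol.
Mass of Na2SO4 = 1176 × 142.04 = 167100 g = 167 kg.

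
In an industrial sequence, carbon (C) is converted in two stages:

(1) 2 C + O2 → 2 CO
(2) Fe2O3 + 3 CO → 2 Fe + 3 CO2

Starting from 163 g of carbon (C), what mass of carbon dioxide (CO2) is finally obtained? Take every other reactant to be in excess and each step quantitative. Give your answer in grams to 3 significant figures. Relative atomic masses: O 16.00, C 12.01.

M(C) = 12.01 g/mol.
M(CO2) = 12.01 + 2(16.00) = 44.01 g/mol.
n(C) = 163.0 / 12.01 = 13.57 mol.
Step 1 gives a 2:2 ratio of C to CO, so n(CO) = 13.57 mol.
In step 2 the CO:CO2 ratio is 3:3, so n(CO2) = 13.57 mol.
Mass of CO2 = 13.57 × 44.01 = 597.3 g.

597 g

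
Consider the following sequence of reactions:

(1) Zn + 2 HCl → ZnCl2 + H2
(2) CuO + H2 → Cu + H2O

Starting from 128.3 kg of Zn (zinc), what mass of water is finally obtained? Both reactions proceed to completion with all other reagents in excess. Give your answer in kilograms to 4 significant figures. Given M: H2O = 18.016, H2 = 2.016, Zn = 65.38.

35.35 kg

128.3 kg = 128300 g.
n(Zn) = 128300 / 65.38 = 1962.4 mol.
Step 1 gives a 1:1 ratio of Zn to H2, so n(H2) = 1962.4 mol.
In step 2 the H2:H2O ratio is 1:1, so n(H2O) = 1962.4 mol.
Mass of H2O = 1962.4 × 18.016 = 35354 g = 35.35 kg.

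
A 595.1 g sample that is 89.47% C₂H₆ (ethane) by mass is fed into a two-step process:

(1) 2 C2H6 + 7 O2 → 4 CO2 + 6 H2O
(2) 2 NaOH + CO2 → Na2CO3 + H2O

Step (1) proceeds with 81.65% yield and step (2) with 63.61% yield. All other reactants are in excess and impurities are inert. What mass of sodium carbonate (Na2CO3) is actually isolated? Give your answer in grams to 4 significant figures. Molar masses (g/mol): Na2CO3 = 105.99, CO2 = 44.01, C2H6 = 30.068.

Pure C2H6 = 595.1 × 0.8947 = 532.44 g.
n(C2H6) = 532.44 / 30.068 = 17.708 mol.
Step 1 (C2H6:CO2 = 2:4): theoretical n(CO2) = 35.415 mol; at 81.65% yield, n(CO2) = 28.917 mol.
Step 2 (CO2:Na2CO3 = 1:1): theoretical n(Na2CO3) = 28.917 mol, so theoretical mass = 28.917 × 105.99 = 3064.9 g.
At 63.61% yield, actual mass of Na2CO3 = 3064.9 × 0.6361 = 1949.6 g.

1950 g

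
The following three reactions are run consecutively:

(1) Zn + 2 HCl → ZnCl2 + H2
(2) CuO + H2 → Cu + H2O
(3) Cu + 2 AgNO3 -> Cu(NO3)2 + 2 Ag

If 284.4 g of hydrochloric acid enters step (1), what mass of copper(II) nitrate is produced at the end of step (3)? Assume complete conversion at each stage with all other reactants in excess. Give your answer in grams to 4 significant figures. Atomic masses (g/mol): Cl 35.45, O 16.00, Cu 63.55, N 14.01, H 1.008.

731.6 g

M(HCl) = 1.008 + 35.45 = 36.458 g/mol.
M(Cu(NO3)2) = 63.55 + 2(14.01) + 6(16.00) = 187.57 g/mol.
n(HCl) = 284.4 / 36.458 = 7.8008 mol.
Reaction (1): HCl→H2 ratio 2:1 ⇒ n(H2) = 3.9004 mol.
Reaction (2): H2→Cu ratio 1:1 ⇒ n(Cu) = 3.9004 mol.
Reaction (3): Cu→Cu(NO3)2 ratio 1:1 ⇒ n(Cu(NO3)2) = 3.9004 mol.
Mass of Cu(NO3)2 = 3.9004 × 187.57 = 731.59 g.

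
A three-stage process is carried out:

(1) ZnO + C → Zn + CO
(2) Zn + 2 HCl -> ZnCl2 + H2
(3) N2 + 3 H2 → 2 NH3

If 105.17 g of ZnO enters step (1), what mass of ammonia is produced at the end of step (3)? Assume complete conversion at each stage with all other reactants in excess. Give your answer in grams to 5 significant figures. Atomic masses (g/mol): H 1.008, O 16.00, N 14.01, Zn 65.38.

M(ZnO) = 65.38 + 16.00 = 81.38 g/mol.
M(NH3) = 14.01 + 3(1.008) = 17.034 g/mol.
n(ZnO) = 105.17 / 81.38 = 1.29233 mol.
Reaction (1): ZnO→Zn ratio 1:1 ⇒ n(Zn) = 1.29233 mol.
Reaction (2): Zn→H2 ratio 1:1 ⇒ n(H2) = 1.29233 mol.
Reaction (3): H2→NH3 ratio 3:2 ⇒ n(NH3) = 0.861555 mol.
Mass of NH3 = 0.861555 × 17.034 = 14.6757 g.

14.676 g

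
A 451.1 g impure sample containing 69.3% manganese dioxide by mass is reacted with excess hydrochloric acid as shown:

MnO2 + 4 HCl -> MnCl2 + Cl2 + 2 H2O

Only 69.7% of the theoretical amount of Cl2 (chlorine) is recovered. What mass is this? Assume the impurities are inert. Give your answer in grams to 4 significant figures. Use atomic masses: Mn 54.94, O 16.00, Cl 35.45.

177.7 g

Pure MnO2 available = 451.1 g × 0.693 = 312.61 g.
M(MnO2) = 54.94 + 2(16.00) = 86.94 g/mol.
M(Cl2) = 2(35.45) = 70.90 g/mol.
n(MnO2) = 312.61 g / 86.94 g/mol = 3.5957 mol.
From the equation the MnO2:Cl2 mole ratio is 1:1, so n(Cl2) = 3.5957 × 1/1 = 3.5957 mol.
Mass of Cl2 = 3.5957 mol × 70.90 g/mol = 254.94 g.
Actual mass collected = 254.94 g × 0.697 = 177.69 g.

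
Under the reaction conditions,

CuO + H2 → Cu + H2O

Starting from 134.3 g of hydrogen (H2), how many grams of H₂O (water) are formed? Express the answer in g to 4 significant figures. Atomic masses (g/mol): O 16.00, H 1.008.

M(H2) = 2(1.008) = 2.016 g/mol.
M(H2O) = 2(1.008) + 16.00 = 18.016 g/mol.
n(H2) = 134.30 g / 2.016 g/mol = 66.617 mol.
From the equation the H2:H2O mole ratio is 1:1, so n(H2O) = 66.617 × 1/1 = 66.617 mol.
Mass of H2O = 66.617 mol × 18.016 g/mol = 1200.2 g.

1200 g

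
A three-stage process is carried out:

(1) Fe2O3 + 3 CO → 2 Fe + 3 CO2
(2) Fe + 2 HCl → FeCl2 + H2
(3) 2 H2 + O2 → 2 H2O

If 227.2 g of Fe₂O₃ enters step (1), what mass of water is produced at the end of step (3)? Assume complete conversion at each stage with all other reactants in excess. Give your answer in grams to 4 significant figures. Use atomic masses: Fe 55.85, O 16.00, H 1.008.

51.26 g

M(Fe2O3) = 2(55.85) + 3(16.00) = 159.70 g/mol.
M(H2O) = 2(1.008) + 16.00 = 18.016 g/mol.
n(Fe2O3) = 227.2 / 159.70 = 1.4227 mol.
Reaction (1): Fe2O3→Fe ratio 1:2 ⇒ n(Fe) = 2.8453 mol.
Reaction (2): Fe→H2 ratio 1:1 ⇒ n(H2) = 2.8453 mol.
Reaction (3): H2→H2O ratio 2:2 ⇒ n(H2O) = 2.8453 mol.
Mass of H2O = 2.8453 × 18.016 = 51.262 g.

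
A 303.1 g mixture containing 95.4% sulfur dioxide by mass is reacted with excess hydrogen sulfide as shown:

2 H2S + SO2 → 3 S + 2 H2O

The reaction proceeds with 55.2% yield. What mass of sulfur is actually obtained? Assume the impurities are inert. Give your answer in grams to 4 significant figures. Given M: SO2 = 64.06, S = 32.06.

239.6 g

Pure SO2 available = 303.1 g × 0.954 = 289.16 g.
n(SO2) = 289.16 g / 64.06 g/mol = 4.5139 mol.
From the equation the SO2:S mole ratio is 1:3, so n(S) = 4.5139 × 3/1 = 13.542 mol.
Mass of S = 13.542 mol × 32.06 g/mol = 434.14 g.
Actual mass collected = 434.14 g × 0.552 = 239.65 g.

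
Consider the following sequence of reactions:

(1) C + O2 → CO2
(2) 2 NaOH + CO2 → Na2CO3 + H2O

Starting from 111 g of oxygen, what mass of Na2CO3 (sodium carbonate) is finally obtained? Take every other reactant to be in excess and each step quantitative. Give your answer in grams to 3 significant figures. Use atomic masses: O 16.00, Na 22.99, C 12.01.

368 g

M(O2) = 2(16.00) = 32.00 g/mol.
M(Na2CO3) = 2(22.99) + 12.01 + 3(16.00) = 105.99 g/mol.
n(O2) = 111.0 / 32.00 = 3.469 mol.
Step 1 gives a 1:1 ratio of O2 to CO2, so n(CO2) = 3.469 mol.
In step 2 the CO2:Na2CO3 ratio is 1:1, so n(Na2CO3) = 3.469 mol.
Mass of Na2CO3 = 3.469 × 105.99 = 367.7 g.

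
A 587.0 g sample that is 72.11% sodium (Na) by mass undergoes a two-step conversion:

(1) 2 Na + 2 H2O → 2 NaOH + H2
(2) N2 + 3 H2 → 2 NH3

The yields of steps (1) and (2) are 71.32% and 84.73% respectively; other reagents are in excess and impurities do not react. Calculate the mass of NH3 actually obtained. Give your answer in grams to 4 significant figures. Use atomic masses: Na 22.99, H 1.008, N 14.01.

Pure Na = 587.0 × 0.7211 = 423.29 g.
M(Na) = 22.99 g/mol.
M(NH3) = 14.01 + 3(1.008) = 17.034 g/mol.
n(Na) = 423.29 / 22.99 = 18.412 mol.
Step 1 (Na:H2 = 2:1): theoretical n(H2) = 9.2059 mol; at 71.32% yield, n(H2) = 6.5656 mol.
Step 2 (H2:NH3 = 3:2): theoretical n(NH3) = 4.3771 mol, so theoretical mass = 4.3771 × 17.034 = 74.559 g.
At 84.73% yield, actual mass of NH3 = 74.559 × 0.8473 = 63.174 g.

63.17 g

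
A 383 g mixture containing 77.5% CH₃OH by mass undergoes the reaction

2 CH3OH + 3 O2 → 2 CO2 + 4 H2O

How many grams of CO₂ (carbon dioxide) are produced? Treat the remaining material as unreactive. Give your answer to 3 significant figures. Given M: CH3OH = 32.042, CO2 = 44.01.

408 g

Mass of pure CH3OH = 383 g × 0.775 = 296.8 g.
n(CH3OH) = 296.8 g / 32.042 g/mol = 9.264 mol.
From the equation the CH3OH:CO2 mole ratio is 2:2, so n(CO2) = 9.264 × 2/2 = 9.264 mol.
Mass of CO2 = 9.264 mol × 44.01 g/mol = 407.7 g.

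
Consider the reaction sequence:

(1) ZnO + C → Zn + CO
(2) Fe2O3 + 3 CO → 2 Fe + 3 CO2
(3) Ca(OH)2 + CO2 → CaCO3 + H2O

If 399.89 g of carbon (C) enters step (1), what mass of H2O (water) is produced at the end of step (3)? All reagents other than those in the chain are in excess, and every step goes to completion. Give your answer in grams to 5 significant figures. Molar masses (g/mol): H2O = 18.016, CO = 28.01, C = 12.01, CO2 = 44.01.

n(C) = 399.89 / 12.01 = 33.2964 mol.
Reaction (1): C→CO ratio 1:1 ⇒ n(CO) = 33.2964 mol.
Reaction (2): CO→CO2 ratio 3:3 ⇒ n(CO2) = 33.2964 mol.
Reaction (3): CO2→H2O ratio 1:1 ⇒ n(H2O) = 33.2964 mol.
Mass of H2O = 33.2964 × 18.016 = 599.868 g.

599.87 g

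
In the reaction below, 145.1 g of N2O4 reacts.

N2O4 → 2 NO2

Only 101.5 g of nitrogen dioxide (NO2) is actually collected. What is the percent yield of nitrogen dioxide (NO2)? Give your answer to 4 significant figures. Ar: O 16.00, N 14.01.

M(N2O4) = 2(14.01) + 4(16.00) = 92.02 g/mol.
M(NO2) = 14.01 + 2(16.00) = 46.01 g/mol.
n(N2O4) = 145.10 g / 92.02 g/mol = 1.5768 mol.
From the equation the N2O4:NO2 mole ratio is 1:2, so n(NO2) = 1.5768 × 2/1 = 3.1537 mol.
Mass of NO2 = 3.1537 mol × 46.01 g/mol = 145.10 g.
This is the theoretical yield. Percent yield = 101.5 g / 145.10 g × 100% = 69.952%.

69.95 %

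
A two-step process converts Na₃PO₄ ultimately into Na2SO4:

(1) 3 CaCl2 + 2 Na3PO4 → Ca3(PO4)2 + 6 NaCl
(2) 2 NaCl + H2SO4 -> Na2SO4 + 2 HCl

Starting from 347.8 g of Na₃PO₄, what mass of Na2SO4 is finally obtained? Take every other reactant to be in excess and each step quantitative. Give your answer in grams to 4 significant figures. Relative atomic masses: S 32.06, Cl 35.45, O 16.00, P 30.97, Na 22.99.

452.0 g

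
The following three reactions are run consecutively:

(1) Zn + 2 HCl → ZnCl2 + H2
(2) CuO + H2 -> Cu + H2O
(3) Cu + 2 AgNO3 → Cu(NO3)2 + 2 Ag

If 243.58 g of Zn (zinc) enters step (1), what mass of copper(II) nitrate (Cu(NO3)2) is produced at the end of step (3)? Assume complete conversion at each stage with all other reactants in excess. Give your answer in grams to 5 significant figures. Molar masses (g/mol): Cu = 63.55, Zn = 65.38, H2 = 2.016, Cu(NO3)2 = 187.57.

698.81 g

n(Zn) = 243.58 / 65.38 = 3.72560 mol.
Reaction (1): Zn→H2 ratio 1:1 ⇒ n(H2) = 3.72560 mol.
Reaction (2): H2→Cu ratio 1:1 ⇒ n(Cu) = 3.72560 mol.
Reaction (3): Cu→Cu(NO3)2 ratio 1:1 ⇒ n(Cu(NO3)2) = 3.72560 mol.
Mass of Cu(NO3)2 = 3.72560 × 187.57 = 698.812 g.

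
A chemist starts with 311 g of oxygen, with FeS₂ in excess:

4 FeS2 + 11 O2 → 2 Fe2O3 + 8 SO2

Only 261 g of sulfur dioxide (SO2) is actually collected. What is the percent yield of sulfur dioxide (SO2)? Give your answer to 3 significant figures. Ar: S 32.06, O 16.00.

57.6 %

M(O2) = 2(16.00) = 32.00 g/mol.
M(SO2) = 32.06 + 2(16.00) = 64.06 g/mol.
n(O2) = 311.0 g / 32.00 g/mol = 9.719 mol.
From the equation the O2:SO2 mole ratio is 11:8, so n(SO2) = 9.719 × 8/11 = 7.068 mol.
Mass of SO2 = 7.068 mol × 64.06 g/mol = 452.8 g.
This is the theoretical yield. Percent yield = 261 g / 452.8 g × 100% = 57.64%.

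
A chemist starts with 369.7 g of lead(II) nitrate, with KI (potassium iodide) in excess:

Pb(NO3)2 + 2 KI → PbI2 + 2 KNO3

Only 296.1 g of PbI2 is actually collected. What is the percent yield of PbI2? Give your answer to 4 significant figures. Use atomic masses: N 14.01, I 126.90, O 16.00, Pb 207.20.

57.54 %

M(Pb(NO3)2) = 207.20 + 2(14.01) + 6(16.00) = 331.22 g/mol.
M(PbI2) = 207.20 + 2(126.90) = 461.00 g/mol.
n(Pb(NO3)2) = 369.70 g / 331.22 g/mol = 1.1162 mol.
From the equation the Pb(NO3)2:PbI2 mole ratio is 1:1, so n(PbI2) = 1.1162 × 1/1 = 1.1162 mol.
Mass of PbI2 = 1.1162 mol × 461.00 g/mol = 514.56 g.
This is the theoretical yield. Percent yield = 296.1 g / 514.56 g × 100% = 57.545%.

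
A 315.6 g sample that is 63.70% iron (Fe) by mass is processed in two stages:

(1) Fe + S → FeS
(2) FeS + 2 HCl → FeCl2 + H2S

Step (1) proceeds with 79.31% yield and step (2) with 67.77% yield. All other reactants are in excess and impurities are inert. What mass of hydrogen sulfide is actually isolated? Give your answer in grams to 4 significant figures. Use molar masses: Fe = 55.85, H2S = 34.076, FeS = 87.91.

65.93 g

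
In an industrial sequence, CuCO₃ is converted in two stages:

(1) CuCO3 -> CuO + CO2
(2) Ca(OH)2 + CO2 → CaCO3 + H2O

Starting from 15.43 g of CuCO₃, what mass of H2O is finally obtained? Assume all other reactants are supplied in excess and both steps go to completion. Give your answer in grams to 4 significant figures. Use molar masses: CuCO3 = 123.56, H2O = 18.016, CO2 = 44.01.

n(CuCO3) = 15.430 / 123.56 = 0.12488 mol.
Step 1 gives a 1:1 ratio of CuCO3 to CO2, so n(CO2) = 0.12488 mol.
In step 2 the CO2:H2O ratio is 1:1, so n(H2O) = 0.12488 mol.
Mass of H2O = 0.12488 × 18.016 = 2.2498 g.

2.250 g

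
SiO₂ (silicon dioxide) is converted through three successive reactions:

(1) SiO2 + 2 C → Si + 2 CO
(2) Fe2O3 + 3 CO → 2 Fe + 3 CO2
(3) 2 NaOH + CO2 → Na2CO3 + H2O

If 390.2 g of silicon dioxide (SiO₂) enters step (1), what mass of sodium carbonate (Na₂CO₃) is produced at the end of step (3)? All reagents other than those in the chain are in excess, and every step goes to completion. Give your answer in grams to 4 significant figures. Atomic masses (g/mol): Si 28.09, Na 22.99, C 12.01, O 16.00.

1377 g

M(SiO2) = 28.09 + 2(16.00) = 60.09 g/mol.
M(Na2CO3) = 2(22.99) + 12.01 + 3(16.00) = 105.99 g/mol.
n(SiO2) = 390.2 / 60.09 = 6.4936 mol.
Reaction (1): SiO2→CO ratio 1:2 ⇒ n(CO) = 12.987 mol.
Reaction (2): CO→CO2 ratio 3:3 ⇒ n(CO2) = 12.987 mol.
Reaction (3): CO2→Na2CO3 ratio 1:1 ⇒ n(Na2CO3) = 12.987 mol.
Mass of Na2CO3 = 12.987 × 105.99 = 1376.5 g.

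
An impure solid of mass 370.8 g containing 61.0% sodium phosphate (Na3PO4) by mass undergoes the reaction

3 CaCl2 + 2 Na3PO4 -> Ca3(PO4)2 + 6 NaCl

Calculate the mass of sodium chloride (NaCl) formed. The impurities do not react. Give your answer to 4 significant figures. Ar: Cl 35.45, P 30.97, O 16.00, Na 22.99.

Mass of pure Na3PO4 = 370.8 g × 0.610 = 226.19 g.
M(Na3PO4) = 3(22.99) + 30.97 + 4(16.00) = 163.94 g/mol.
M(NaCl) = 22.99 + 35.45 = 58.44 g/mol.
n(Na3PO4) = 226.19 g / 163.94 g/mol = 1.3797 mol.
From the equation the Na3PO4:NaCl mole ratio is 2:6, so n(NaCl) = 1.3797 × 6/2 = 4.1391 mol.
Mass of NaCl = 4.1391 mol × 58.44 g/mol = 241.89 g.

241.9 g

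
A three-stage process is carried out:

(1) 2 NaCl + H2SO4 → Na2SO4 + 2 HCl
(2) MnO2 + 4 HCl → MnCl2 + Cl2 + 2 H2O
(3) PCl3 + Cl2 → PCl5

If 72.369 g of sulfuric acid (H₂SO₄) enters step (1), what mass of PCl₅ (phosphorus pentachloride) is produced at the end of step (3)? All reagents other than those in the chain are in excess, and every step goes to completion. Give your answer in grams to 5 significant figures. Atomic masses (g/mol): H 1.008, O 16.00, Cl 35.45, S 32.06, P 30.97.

76.821 g

M(H2SO4) = 2(1.008) + 32.06 + 4(16.00) = 98.076 g/mol.
M(PCl5) = 30.97 + 5(35.45) = 208.22 g/mol.
n(H2SO4) = 72.369 / 98.076 = 0.737887 mol.
Reaction (1): H2SO4→HCl ratio 1:2 ⇒ n(HCl) = 1.47577 mol.
Reaction (2): HCl→Cl2 ratio 4:1 ⇒ n(Cl2) = 0.368943 mol.
Reaction (3): Cl2→PCl5 ratio 1:1 ⇒ n(PCl5) = 0.368943 mol.
Mass of PCl5 = 0.368943 × 208.22 = 76.8214 g.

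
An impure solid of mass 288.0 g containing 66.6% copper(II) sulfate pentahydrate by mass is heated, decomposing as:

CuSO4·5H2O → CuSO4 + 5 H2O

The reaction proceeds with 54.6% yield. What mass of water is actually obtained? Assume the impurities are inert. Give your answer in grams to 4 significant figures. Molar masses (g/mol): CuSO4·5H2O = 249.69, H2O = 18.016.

37.78 g

Pure CuSO4·5H2O available = 288.0 g × 0.666 = 191.81 g.
n(CuSO4·5H2O) = 191.81 g / 249.69 g/mol = 0.76818 mol.
From the equation the CuSO4·5H2O:H2O mole ratio is 1:5, so n(H2O) = 0.76818 × 5/1 = 3.8409 mol.
Mass of H2O = 3.8409 mol × 18.016 g/mol = 69.198 g.
Actual mass collected = 69.198 g × 0.546 = 37.782 g.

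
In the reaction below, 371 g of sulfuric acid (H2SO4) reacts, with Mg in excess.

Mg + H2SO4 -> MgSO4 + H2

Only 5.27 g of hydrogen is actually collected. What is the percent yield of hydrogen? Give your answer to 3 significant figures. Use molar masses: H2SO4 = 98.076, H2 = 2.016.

69.1 %

n(H2SO4) = 371.0 g / 98.076 g/mol = 3.783 mol.
From the equation the H2SO4:H2 mole ratio is 1:1, so n(H2) = 3.783 × 1/1 = 3.783 mol.
Mass of H2 = 3.783 mol × 2.016 g/mol = 7.626 g.
This is the theoretical yield. Percent yield = 5.27 g / 7.626 g × 100% = 69.10%.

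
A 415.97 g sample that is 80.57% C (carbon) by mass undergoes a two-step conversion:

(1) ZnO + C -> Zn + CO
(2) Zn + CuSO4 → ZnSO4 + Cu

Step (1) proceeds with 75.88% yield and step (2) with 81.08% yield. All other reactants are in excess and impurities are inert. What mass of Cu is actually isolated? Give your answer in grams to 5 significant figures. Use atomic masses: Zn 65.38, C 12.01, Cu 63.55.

Pure C = 415.97 × 0.8057 = 335.147 g.
M(C) = 12.01 g/mol.
M(Cu) = 63.55 g/mol.
n(C) = 335.147 / 12.01 = 27.9057 mol.
Step 1 (C:Zn = 1:1): theoretical n(Zn) = 27.9057 mol; at 75.88% yield, n(Zn) = 21.1748 mol.
Step 2 (Zn:Cu = 1:1): theoretical n(Cu) = 21.1748 mol, so theoretical mass = 21.1748 × 63.55 = 1345.66 g.
At 81.08% yield, actual mass of Cu = 1345.66 × 0.8108 = 1091.06 g.

1091.1 g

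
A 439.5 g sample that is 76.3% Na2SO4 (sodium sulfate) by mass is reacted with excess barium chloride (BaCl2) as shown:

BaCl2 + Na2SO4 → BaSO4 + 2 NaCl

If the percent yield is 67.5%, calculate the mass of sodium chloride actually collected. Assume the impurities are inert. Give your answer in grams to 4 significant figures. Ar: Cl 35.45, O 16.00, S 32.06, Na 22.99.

186.3 g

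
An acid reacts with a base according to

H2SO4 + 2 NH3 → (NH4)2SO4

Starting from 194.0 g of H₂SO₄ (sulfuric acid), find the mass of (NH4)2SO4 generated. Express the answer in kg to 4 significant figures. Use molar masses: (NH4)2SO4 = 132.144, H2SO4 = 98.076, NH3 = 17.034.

0.2614 kg

n(H2SO4) = 194.00 g / 98.076 g/mol = 1.9781 mol.
From the equation the H2SO4:(NH4)2SO4 mole ratio is 1:1, so n((NH4)2SO4) = 1.9781 × 1/1 = 1.9781 mol.
Mass of (NH4)2SO4 = 1.9781 mol × 132.144 g/mol = 261.39 g.
Converting to kg: 261.39 g = 0.2614 kg.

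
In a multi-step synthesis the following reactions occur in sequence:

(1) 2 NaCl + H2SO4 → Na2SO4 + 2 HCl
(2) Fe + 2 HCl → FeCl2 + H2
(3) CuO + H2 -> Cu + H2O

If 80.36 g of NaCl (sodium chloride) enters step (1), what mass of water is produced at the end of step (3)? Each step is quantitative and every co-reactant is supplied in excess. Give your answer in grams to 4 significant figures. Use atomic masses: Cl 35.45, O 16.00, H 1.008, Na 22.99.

12.39 g

M(NaCl) = 22.99 + 35.45 = 58.44 g/mol.
M(H2O) = 2(1.008) + 16.00 = 18.016 g/mol.
n(NaCl) = 80.36 / 58.44 = 1.3751 mol.
Reaction (1): NaCl→HCl ratio 2:2 ⇒ n(HCl) = 1.3751 mol.
Reaction (2): HCl→H2 ratio 2:1 ⇒ n(H2) = 0.68754 mol.
Reaction (3): H2→H2O ratio 1:1 ⇒ n(H2O) = 0.68754 mol.
Mass of H2O = 0.68754 × 18.016 = 12.387 g.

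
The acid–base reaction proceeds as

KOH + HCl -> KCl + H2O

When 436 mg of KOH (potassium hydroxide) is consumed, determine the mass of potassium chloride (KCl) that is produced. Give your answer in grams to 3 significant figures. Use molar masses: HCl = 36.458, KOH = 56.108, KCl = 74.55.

0.579 g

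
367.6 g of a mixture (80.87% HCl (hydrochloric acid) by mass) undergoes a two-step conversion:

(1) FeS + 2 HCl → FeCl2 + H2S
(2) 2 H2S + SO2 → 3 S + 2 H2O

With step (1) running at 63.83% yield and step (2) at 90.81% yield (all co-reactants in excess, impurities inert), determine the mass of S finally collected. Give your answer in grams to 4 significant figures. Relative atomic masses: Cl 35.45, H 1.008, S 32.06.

Pure HCl = 367.6 × 0.8087 = 297.28 g.
M(HCl) = 1.008 + 35.45 = 36.458 g/mol.
M(S) = 32.06 g/mol.
n(HCl) = 297.28 / 36.458 = 8.1540 mol.
Step 1 (HCl:H2S = 2:1): theoretical n(H2S) = 4.0770 mol; at 63.83% yield, n(H2S) = 2.6023 mol.
Step 2 (H2S:S = 2:3): theoretical n(S) = 3.9035 mol, so theoretical mass = 3.9035 × 32.06 = 125.15 g.
At 90.81% yield, actual mass of S = 125.15 × 0.9081 = 113.65 g.

113.6 g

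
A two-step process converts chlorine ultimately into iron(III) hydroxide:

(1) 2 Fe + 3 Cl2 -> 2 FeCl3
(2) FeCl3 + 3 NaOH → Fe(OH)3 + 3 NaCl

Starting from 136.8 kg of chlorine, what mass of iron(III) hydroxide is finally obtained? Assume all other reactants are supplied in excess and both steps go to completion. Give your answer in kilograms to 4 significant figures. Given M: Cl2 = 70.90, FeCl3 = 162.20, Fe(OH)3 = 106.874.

136.8 kg = 136800 g.
n(Cl2) = 136800 / 70.90 = 1929.5 mol.
Step 1 gives a 3:2 ratio of Cl2 to FeCl3, so n(FeCl3) = 1286.3 mol.
In step 2 the FeCl3:Fe(OH)3 ratio is 1:1, so n(Fe(OH)3) = 1286.3 mol.
Mass of Fe(OH)3 = 1286.3 × 106.874 = 137470 g = 137.5 kg.

137.5 kg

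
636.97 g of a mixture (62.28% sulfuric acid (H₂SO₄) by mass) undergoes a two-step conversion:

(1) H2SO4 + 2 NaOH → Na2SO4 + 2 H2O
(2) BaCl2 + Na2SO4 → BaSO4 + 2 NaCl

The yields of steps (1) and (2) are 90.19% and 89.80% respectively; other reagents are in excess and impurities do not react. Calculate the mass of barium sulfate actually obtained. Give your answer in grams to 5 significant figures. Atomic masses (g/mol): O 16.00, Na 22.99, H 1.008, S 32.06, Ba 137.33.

764.58 g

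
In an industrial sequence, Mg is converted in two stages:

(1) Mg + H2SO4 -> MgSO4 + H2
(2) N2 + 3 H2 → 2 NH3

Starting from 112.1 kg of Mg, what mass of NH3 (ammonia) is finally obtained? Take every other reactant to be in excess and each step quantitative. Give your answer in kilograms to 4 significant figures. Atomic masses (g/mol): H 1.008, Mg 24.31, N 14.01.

M(Mg) = 24.31 g/mol.
M(NH3) = 14.01 + 3(1.008) = 17.034 g/mol.
112.1 kg = 112100 g.
n(Mg) = 112100 / 24.31 = 4611.3 mol.
Step 1 gives a 1:1 ratio of Mg to H2, so n(H2) = 4611.3 mol.
In step 2 the H2:NH3 ratio is 3:2, so n(NH3) = 3074.2 mol.
Mass of NH3 = 3074.2 × 17.034 = 52366 g = 52.37 kg.

52.37 kg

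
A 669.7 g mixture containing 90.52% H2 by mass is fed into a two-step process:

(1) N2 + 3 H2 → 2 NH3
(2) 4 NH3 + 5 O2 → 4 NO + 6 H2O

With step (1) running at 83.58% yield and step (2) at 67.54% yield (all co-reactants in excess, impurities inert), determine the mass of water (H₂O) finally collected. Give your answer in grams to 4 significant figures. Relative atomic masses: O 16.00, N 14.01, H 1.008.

Pure H2 = 669.7 × 0.9052 = 606.21 g.
M(H2) = 2(1.008) = 2.016 g/mol.
M(H2O) = 2(1.008) + 16.00 = 18.016 g/mol.
n(H2) = 606.21 / 2.016 = 300.70 mol.
Step 1 (H2:NH3 = 3:2): theoretical n(NH3) = 200.47 mol; at 83.58% yield, n(NH3) = 167.55 mol.
Step 2 (NH3:H2O = 4:6): theoretical n(H2O) = 251.33 mol, so theoretical mass = 251.33 × 18.016 = 4527.9 g.
At 67.54% yield, actual mass of H2O = 4527.9 × 0.6754 = 3058.1 g.

3058 g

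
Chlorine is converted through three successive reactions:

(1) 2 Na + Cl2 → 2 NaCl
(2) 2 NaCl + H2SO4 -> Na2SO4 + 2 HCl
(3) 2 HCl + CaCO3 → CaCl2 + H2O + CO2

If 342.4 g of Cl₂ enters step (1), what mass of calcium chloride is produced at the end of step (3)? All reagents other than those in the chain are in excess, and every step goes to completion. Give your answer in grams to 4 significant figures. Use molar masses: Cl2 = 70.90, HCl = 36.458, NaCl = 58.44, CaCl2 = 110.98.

536.0 g

n(Cl2) = 342.4 / 70.90 = 4.8293 mol.
Reaction (1): Cl2→NaCl ratio 1:2 ⇒ n(NaCl) = 9.6587 mol.
Reaction (2): NaCl→HCl ratio 2:2 ⇒ n(HCl) = 9.6587 mol.
Reaction (3): HCl→CaCl2 ratio 2:1 ⇒ n(CaCl2) = 4.8293 mol.
Mass of CaCl2 = 4.8293 × 110.98 = 535.96 g.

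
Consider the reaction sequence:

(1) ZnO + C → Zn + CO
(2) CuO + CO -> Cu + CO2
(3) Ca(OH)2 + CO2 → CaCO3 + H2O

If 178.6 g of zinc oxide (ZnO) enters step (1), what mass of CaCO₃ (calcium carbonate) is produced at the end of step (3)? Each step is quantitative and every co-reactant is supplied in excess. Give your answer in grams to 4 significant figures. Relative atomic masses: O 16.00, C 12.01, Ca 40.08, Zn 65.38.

219.7 g

M(ZnO) = 65.38 + 16.00 = 81.38 g/mol.
M(CaCO3) = 40.08 + 12.01 + 3(16.00) = 100.09 g/mol.
n(ZnO) = 178.6 / 81.38 = 2.1946 mol.
Reaction (1): ZnO→CO ratio 1:1 ⇒ n(CO) = 2.1946 mol.
Reaction (2): CO→CO2 ratio 1:1 ⇒ n(CO2) = 2.1946 mol.
Reaction (3): CO2→CaCO3 ratio 1:1 ⇒ n(CaCO3) = 2.1946 mol.
Mass of CaCO3 = 2.1946 × 100.09 = 219.66 g.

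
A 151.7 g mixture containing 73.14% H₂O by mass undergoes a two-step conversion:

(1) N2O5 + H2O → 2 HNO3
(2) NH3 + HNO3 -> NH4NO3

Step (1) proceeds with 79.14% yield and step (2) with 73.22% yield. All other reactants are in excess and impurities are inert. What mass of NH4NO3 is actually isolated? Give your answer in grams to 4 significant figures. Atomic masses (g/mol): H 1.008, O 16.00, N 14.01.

Pure H2O = 151.7 × 0.7314 = 110.95 g.
M(H2O) = 2(1.008) + 16.00 = 18.016 g/mol.
M(NH4NO3) = 2(14.01) + 4(1.008) + 3(16.00) = 80.052 g/mol.
n(H2O) = 110.95 / 18.016 = 6.1586 mol.
Step 1 (H2O:HNO3 = 1:2): theoretical n(HNO3) = 12.317 mol; at 79.14% yield, n(HNO3) = 9.7478 mol.
Step 2 (HNO3:NH4NO3 = 1:1): theoretical n(NH4NO3) = 9.7478 mol, so theoretical mass = 9.7478 × 80.052 = 780.33 g.
At 73.22% yield, actual mass of NH4NO3 = 780.33 × 0.7322 = 571.36 g.

571.4 g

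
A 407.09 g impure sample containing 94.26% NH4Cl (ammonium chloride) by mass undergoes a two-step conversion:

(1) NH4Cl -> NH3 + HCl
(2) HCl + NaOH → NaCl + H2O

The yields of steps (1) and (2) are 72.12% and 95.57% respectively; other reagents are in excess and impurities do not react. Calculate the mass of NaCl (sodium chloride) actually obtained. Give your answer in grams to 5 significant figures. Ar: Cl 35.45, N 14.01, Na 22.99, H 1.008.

288.95 g

Pure NH4Cl = 407.09 × 0.9426 = 383.723 g.
M(NH4Cl) = 14.01 + 4(1.008) + 35.45 = 53.492 g/mol.
M(NaCl) = 22.99 + 35.45 = 58.44 g/mol.
n(NH4Cl) = 383.723 / 53.492 = 7.17347 mol.
Step 1 (NH4Cl:HCl = 1:1): theoretical n(HCl) = 7.17347 mol; at 72.12% yield, n(HCl) = 5.17350 mol.
Step 2 (HCl:NaCl = 1:1): theoretical n(NaCl) = 5.17350 mol, so theoretical mass = 5.17350 × 58.44 = 302.340 g.
At 95.57% yield, actual mass of NaCl = 302.340 × 0.9557 = 288.946 g.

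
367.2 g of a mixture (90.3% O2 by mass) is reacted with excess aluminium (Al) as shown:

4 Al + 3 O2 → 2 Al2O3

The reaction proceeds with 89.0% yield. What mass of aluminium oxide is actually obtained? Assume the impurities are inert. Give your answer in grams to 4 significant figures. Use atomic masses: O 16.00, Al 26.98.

Pure O2 available = 367.2 g × 0.903 = 331.58 g.
M(O2) = 2(16.00) = 32.00 g/mol.
M(Al2O3) = 2(26.98) + 3(16.00) = 101.96 g/mol.
n(O2) = 331.58 g / 32.00 g/mol = 10.362 mol.
From the equation the O2:Al2O3 mole ratio is 3:2, so n(Al2O3) = 10.362 × 2/3 = 6.9079 mol.
Mass of Al2O3 = 6.9079 mol × 101.96 g/mol = 704.33 g.
Actual mass collected = 704.33 g × 0.890 = 626.86 g.

626.9 g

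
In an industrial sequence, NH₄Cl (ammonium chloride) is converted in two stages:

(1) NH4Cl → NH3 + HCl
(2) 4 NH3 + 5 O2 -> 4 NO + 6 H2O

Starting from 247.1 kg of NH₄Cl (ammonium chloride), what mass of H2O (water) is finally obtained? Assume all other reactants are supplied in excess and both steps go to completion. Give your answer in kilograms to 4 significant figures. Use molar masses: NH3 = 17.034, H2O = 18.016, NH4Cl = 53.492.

247.1 kg = 247100 g.
n(NH4Cl) = 247100 / 53.492 = 4619.4 mol.
Step 1 gives a 1:1 ratio of NH4Cl to NH3, so n(NH3) = 4619.4 mol.
In step 2 the NH3:H2O ratio is 4:6, so n(H2O) = 6929.1 mol.
Mass of H2O = 6929.1 × 18.016 = 124830 g = 124.8 kg.

124.8 kg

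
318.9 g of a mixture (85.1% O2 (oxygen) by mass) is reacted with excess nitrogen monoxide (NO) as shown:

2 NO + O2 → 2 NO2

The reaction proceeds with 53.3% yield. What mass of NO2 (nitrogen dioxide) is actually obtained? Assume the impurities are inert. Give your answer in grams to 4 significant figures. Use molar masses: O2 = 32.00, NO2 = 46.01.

416.0 g

Pure O2 available = 318.9 g × 0.851 = 271.38 g.
n(O2) = 271.38 g / 32.00 g/mol = 8.4807 mol.
From the equation the O2:NO2 mole ratio is 1:2, so n(NO2) = 8.4807 × 2/1 = 16.961 mol.
Mass of NO2 = 16.961 mol × 46.01 g/mol = 780.40 g.
Actual mass collected = 780.40 g × 0.533 = 415.95 g.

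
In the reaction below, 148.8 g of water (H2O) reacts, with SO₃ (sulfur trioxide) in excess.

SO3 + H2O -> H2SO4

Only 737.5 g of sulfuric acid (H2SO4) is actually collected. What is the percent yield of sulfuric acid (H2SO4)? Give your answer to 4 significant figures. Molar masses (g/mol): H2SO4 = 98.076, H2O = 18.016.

n(H2O) = 148.80 g / 18.016 g/mol = 8.2593 mol.
From the equation the H2O:H2SO4 mole ratio is 1:1, so n(H2SO4) = 8.2593 × 1/1 = 8.2593 mol.
Mass of H2SO4 = 8.2593 mol × 98.076 g/mol = 810.04 g.
This is the theoretical yield. Percent yield = 737.5 g / 810.04 g × 100% = 91.045%.

91.04 %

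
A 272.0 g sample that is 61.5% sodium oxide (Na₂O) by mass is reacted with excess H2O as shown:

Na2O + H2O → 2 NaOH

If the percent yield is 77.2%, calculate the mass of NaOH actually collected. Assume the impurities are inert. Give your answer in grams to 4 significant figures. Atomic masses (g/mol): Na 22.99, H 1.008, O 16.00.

166.7 g

Pure Na2O available = 272.0 g × 0.615 = 167.28 g.
M(Na2O) = 2(22.99) + 16.00 = 61.98 g/mol.
M(NaOH) = 22.99 + 16.00 + 1.008 = 39.998 g/mol.
n(Na2O) = 167.28 g / 61.98 g/mol = 2.6989 mol.
From the equation the Na2O:NaOH mole ratio is 1:2, so n(NaOH) = 2.6989 × 2/1 = 5.3979 mol.
Mass of NaOH = 5.3979 mol × 39.998 g/mol = 215.90 g.
Actual mass collected = 215.90 g × 0.772 = 166.68 g.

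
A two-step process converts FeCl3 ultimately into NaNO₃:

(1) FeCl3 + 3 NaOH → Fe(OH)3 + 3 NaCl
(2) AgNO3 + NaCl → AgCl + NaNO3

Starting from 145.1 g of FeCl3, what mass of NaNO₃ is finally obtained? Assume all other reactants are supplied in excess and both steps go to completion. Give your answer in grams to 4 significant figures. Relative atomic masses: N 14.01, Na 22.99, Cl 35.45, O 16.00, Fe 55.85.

M(FeCl3) = 55.85 + 3(35.45) = 162.20 g/mol.
M(NaNO3) = 22.99 + 14.01 + 3(16.00) = 85.00 g/mol.
n(FeCl3) = 145.10 / 162.20 = 0.89457 mol.
Step 1 gives a 1:3 ratio of FeCl3 to NaCl, so n(NaCl) = 2.6837 mol.
In step 2 the NaCl:NaNO3 ratio is 1:1, so n(NaNO3) = 2.6837 mol.
Mass of NaNO3 = 2.6837 × 85.00 = 228.12 g.

228.1 g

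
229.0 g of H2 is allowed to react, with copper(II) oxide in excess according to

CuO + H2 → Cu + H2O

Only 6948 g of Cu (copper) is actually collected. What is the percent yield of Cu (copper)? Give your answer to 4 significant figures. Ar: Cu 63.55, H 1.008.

96.25 %

M(H2) = 2(1.008) = 2.016 g/mol.
M(Cu) = 63.55 g/mol.
n(H2) = 229.00 g / 2.016 g/mol = 113.59 mol.
From the equation the H2:Cu mole ratio is 1:1, so n(Cu) = 113.59 × 1/1 = 113.59 mol.
Mass of Cu = 113.59 mol × 63.55 g/mol = 7218.7 g.
This is the theoretical yield. Percent yield = 6948 g / 7218.7 g × 100% = 96.250%.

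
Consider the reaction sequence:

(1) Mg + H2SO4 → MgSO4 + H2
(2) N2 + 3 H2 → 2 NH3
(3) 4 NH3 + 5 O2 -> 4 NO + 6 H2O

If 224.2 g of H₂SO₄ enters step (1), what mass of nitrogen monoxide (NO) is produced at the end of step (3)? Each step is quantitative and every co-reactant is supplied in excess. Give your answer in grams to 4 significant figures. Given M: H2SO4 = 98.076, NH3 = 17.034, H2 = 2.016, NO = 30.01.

45.73 g

n(H2SO4) = 224.2 / 98.076 = 2.2860 mol.
Reaction (1): H2SO4→H2 ratio 1:1 ⇒ n(H2) = 2.2860 mol.
Reaction (2): H2→NH3 ratio 3:2 ⇒ n(NH3) = 1.5240 mol.
Reaction (3): NH3→NO ratio 4:4 ⇒ n(NO) = 1.5240 mol.
Mass of NO = 1.5240 × 30.01 = 45.735 g.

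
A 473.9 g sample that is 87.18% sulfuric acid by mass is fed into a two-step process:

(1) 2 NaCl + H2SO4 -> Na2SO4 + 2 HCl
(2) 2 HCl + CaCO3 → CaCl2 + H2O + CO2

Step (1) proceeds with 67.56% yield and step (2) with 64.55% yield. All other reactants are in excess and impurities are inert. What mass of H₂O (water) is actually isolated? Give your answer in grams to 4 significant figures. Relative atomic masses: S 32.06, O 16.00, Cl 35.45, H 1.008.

Pure H2SO4 = 473.9 × 0.8718 = 413.15 g.
M(H2SO4) = 2(1.008) + 32.06 + 4(16.00) = 98.076 g/mol.
M(H2O) = 2(1.008) + 16.00 = 18.016 g/mol.
n(H2SO4) = 413.15 / 98.076 = 4.2125 mol.
Step 1 (H2SO4:HCl = 1:2): theoretical n(HCl) = 8.4250 mol; at 67.56% yield, n(HCl) = 5.6919 mol.
Step 2 (HCl:H2O = 2:1): theoretical n(H2O) = 2.8460 mol, so theoretical mass = 2.8460 × 18.016 = 51.273 g.
At 64.55% yield, actual mass of H2O = 51.273 × 0.6455 = 33.097 g.

33.10 g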